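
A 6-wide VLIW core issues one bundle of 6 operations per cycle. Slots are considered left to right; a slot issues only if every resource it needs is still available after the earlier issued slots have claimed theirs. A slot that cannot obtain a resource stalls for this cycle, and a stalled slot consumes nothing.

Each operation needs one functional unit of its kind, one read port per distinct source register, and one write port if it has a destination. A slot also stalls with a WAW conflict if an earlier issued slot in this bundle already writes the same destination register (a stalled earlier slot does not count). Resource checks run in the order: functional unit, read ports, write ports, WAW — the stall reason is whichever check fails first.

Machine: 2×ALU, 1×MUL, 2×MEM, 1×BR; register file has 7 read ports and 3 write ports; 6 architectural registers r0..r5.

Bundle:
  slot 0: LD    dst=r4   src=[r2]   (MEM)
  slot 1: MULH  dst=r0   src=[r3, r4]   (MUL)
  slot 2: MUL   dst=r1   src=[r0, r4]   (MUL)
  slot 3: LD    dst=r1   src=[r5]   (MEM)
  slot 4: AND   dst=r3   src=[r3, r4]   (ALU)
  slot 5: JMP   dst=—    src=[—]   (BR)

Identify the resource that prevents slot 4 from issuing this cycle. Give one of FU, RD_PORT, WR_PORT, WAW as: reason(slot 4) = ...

reason(slot 4) = WR_PORT

(0) want 1×MEM +1rd +1wr — yes → AL2|MU1|ME1|BR1|rd6|wr2
(1) want 1×MUL +2rd +1wr — yes → AL2|MU0|ME1|BR1|rd4|wr1
(2) want 1×MUL +2rd +1wr — FU → AL2|MU0|ME1|BR1|rd4|wr1
(3) want 1×MEM +1rd +1wr — yes → AL2|MU0|ME0|BR1|rd3|wr0
(4) want 1×ALU +2rd +1wr — WR_PORT → AL2|MU0|ME0|BR1|rd3|wr0
(5) want 1×BR +0rd +0wr — yes → AL2|MU0|ME0|BR0|rd3|wr0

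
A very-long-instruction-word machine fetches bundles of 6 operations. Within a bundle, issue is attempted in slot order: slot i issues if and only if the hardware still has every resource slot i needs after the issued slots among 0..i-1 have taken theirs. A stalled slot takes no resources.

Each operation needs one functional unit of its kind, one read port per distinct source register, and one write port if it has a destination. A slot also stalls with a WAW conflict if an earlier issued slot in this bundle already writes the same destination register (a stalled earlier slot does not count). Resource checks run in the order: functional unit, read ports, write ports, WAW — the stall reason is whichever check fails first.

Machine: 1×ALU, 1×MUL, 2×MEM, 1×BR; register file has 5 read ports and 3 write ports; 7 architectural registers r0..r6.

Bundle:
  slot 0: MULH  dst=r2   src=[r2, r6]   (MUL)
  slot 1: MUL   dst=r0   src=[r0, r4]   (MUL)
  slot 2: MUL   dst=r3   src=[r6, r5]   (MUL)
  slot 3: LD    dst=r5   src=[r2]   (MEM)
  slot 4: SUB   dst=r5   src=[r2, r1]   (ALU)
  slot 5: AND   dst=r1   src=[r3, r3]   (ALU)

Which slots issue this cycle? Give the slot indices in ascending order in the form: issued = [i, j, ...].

slot 0 (MUL): ISSUE — free A1,Mu0,Ld2,B1 rp3 wp2
slot 1 (MUL): stall FU — free A1,Mu0,Ld2,B1 rp3 wp2
slot 2 (MUL): stall FU — free A1,Mu0,Ld2,B1 rp3 wp2
slot 3 (MEM): ISSUE — free A1,Mu0,Ld1,B1 rp2 wp1
slot 4 (ALU): stall WAW — free A1,Mu0,Ld1,B1 rp2 wp1
slot 5 (ALU): ISSUE — free A0,Mu0,Ld1,B1 rp1 wp0

issued = [0, 3, 5]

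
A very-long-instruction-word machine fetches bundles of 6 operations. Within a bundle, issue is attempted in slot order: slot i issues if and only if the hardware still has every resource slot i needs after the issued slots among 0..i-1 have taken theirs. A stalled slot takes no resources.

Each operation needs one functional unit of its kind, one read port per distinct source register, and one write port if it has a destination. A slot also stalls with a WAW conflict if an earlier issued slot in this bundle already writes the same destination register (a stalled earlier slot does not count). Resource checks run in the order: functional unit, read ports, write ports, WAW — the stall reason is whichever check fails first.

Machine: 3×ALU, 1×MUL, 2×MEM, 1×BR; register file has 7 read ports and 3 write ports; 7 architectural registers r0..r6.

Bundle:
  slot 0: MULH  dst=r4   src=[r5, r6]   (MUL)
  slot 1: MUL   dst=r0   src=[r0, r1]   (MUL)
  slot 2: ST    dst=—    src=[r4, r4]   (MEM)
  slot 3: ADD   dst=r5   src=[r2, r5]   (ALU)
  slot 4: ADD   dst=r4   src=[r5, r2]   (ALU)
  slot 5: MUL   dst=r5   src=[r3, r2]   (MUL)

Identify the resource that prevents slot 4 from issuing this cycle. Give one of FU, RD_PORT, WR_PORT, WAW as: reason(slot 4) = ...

reason(slot 4) = WAW

slot 0 (MUL): ISSUE — free A3,Mu0,Ld2,B1 rp5 wp2
slot 1 (MUL): stall FU — free A3,Mu0,Ld2,B1 rp5 wp2
slot 2 (MEM): ISSUE — free A3,Mu0,Ld1,B1 rp4 wp2
slot 3 (ALU): ISSUE — free A2,Mu0,Ld1,B1 rp2 wp1
slot 4 (ALU): stall WAW — free A2,Mu0,Ld1,B1 rp2 wp1
slot 5 (MUL): stall FU — free A2,Mu0,Ld1,B1 rp2 wp1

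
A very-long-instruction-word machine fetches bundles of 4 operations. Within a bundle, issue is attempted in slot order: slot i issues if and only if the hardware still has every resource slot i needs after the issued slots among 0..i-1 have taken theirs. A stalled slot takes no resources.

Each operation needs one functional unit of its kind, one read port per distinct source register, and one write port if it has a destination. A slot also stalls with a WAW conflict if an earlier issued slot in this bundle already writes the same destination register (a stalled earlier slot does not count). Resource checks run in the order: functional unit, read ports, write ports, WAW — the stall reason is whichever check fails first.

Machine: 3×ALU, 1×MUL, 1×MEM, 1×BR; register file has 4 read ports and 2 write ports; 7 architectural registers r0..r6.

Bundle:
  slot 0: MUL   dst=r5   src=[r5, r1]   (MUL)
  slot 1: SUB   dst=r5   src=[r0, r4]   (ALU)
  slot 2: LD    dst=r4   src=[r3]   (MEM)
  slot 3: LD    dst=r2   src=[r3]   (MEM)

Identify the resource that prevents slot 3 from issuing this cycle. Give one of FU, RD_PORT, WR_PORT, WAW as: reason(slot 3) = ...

reason(slot 3) = FU

slot 0 (MUL): ISSUE — free A3,Mu0,Ld1,B1 rp2 wp1
slot 1 (ALU): stall WAW — free A3,Mu0,Ld1,B1 rp2 wp1
slot 2 (MEM): ISSUE — free A3,Mu0,Ld0,B1 rp1 wp0
slot 3 (MEM): stall FU — free A3,Mu0,Ld0,B1 rp1 wp0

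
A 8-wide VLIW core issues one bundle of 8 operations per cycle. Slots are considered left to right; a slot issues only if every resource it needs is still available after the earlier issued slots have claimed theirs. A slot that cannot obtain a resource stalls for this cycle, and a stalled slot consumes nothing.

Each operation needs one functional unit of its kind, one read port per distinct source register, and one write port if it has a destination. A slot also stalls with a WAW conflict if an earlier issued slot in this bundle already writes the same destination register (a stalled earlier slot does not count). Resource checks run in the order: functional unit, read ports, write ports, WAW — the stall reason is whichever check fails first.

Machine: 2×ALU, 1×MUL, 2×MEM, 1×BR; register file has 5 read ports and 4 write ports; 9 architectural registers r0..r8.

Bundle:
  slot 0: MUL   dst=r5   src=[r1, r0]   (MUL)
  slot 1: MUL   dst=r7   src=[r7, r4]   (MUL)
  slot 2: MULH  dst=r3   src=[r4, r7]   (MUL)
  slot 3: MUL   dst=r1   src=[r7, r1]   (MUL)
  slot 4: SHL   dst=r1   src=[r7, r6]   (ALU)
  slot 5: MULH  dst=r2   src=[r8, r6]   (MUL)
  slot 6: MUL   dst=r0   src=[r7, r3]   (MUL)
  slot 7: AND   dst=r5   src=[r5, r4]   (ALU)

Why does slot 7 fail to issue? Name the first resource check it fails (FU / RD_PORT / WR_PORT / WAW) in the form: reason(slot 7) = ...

  0. MUL→r5 ⇒ go  {2A/0Mu/2Ld/1B | 3r 3w}
  1. MUL→r7 ⇒ no(FU)  {2A/0Mu/2Ld/1B | 3r 3w}
  2. MUL→r3 ⇒ no(FU)  {2A/0Mu/2Ld/1B | 3r 3w}
  3. MUL→r1 ⇒ no(FU)  {2A/0Mu/2Ld/1B | 3r 3w}
  4. ALU→r1 ⇒ go  {1A/0Mu/2Ld/1B | 1r 2w}
  5. MUL→r2 ⇒ no(FU)  {1A/0Mu/2Ld/1B | 1r 2w}
  6. MUL→r0 ⇒ no(FU)  {1A/0Mu/2Ld/1B | 1r 2w}
  7. ALU→r5 ⇒ no(RD_PORT)  {1A/0Mu/2Ld/1B | 1r 2w}

reason(slot 7) = RD_PORT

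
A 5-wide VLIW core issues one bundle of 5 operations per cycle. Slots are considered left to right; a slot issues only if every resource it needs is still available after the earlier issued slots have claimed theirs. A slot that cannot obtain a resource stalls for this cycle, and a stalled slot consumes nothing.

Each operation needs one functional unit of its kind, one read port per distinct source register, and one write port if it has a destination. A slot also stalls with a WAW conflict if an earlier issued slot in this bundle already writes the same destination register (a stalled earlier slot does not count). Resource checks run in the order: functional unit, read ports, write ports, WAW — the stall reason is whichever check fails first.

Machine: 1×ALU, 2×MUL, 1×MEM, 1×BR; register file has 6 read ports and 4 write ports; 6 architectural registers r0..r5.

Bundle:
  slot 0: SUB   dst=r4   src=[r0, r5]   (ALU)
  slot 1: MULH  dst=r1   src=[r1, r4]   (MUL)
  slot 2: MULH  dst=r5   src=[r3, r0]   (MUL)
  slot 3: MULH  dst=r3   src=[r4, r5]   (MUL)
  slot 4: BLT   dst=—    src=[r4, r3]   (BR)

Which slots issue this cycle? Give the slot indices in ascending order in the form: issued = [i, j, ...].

#0 ALU src=r0,r5 dispatched  <A:0 Mu:2 Ld:1 B:1 rd:4 wr:3>
#1 MUL src=r1,r4 dispatched  <A:0 Mu:1 Ld:1 B:1 rd:2 wr:2>
#2 MUL src=r3,r0 dispatched  <A:0 Mu:0 Ld:1 B:1 rd:0 wr:1>
#3 MUL src=r4,r5 held:FU  <A:0 Mu:0 Ld:1 B:1 rd:0 wr:1>
#4 BR src=r4,r3 held:RD_PORT  <A:0 Mu:0 Ld:1 B:1 rd:0 wr:1>

issued = [0, 1, 2]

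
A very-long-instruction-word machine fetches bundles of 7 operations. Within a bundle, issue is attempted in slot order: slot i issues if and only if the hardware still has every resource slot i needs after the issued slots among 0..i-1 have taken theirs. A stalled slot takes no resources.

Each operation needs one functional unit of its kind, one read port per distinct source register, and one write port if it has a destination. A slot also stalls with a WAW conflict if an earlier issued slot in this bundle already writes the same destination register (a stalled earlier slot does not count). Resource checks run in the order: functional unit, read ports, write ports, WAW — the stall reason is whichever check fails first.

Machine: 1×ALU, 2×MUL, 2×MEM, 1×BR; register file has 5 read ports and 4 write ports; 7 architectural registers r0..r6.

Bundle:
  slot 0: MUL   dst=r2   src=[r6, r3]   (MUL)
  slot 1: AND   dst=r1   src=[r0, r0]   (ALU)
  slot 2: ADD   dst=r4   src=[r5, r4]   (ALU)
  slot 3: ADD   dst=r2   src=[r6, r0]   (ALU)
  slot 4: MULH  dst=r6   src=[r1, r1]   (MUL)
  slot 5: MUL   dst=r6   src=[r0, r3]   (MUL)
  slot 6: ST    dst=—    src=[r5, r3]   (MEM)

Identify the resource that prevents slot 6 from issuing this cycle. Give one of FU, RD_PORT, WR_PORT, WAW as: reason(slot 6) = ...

reason(slot 6) = RD_PORT

#0 MUL src=r6,r3 dispatched  <A:1 Mu:1 Ld:2 B:1 rd:3 wr:3>
#1 ALU src=r0,r0 dispatched  <A:0 Mu:1 Ld:2 B:1 rd:2 wr:2>
#2 ALU src=r5,r4 held:FU  <A:0 Mu:1 Ld:2 B:1 rd:2 wr:2>
#3 ALU src=r6,r0 held:FU  <A:0 Mu:1 Ld:2 B:1 rd:2 wr:2>
#4 MUL src=r1,r1 dispatched  <A:0 Mu:0 Ld:2 B:1 rd:1 wr:1>
#5 MUL src=r0,r3 held:FU  <A:0 Mu:0 Ld:2 B:1 rd:1 wr:1>
#6 MEM src=r5,r3 held:RD_PORT  <A:0 Mu:0 Ld:2 B:1 rd:1 wr:1>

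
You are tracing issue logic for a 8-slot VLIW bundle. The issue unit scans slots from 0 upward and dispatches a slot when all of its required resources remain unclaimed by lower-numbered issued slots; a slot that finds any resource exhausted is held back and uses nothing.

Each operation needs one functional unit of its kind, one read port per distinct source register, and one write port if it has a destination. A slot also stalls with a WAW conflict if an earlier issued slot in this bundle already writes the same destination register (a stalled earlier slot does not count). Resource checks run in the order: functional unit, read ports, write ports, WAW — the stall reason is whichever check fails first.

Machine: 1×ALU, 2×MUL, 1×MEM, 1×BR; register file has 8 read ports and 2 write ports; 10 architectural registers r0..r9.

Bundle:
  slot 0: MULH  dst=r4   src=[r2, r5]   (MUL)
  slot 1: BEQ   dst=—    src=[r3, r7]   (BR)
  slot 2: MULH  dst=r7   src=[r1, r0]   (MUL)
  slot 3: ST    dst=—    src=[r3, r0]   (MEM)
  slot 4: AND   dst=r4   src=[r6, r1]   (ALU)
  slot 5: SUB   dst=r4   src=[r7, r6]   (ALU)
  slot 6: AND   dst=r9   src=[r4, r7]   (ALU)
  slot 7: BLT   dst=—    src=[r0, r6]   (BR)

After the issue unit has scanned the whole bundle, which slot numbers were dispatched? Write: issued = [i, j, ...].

  0. MUL→r4 ⇒ go  {1A/1Mu/1Ld/1B | 6r 1w}
  1. BR ⇒ go  {1A/1Mu/1Ld/0B | 4r 1w}
  2. MUL→r7 ⇒ go  {1A/0Mu/1Ld/0B | 2r 0w}
  3. MEM ⇒ go  {1A/0Mu/0Ld/0B | 0r 0w}
  4. ALU→r4 ⇒ no(RD_PORT)  {1A/0Mu/0Ld/0B | 0r 0w}
  5. ALU→r4 ⇒ no(RD_PORT)  {1A/0Mu/0Ld/0B | 0r 0w}
  6. ALU→r9 ⇒ no(RD_PORT)  {1A/0Mu/0Ld/0B | 0r 0w}
  7. BR ⇒ no(FU)  {1A/0Mu/0Ld/0B | 0r 0w}

issued = [0, 1, 2, 3]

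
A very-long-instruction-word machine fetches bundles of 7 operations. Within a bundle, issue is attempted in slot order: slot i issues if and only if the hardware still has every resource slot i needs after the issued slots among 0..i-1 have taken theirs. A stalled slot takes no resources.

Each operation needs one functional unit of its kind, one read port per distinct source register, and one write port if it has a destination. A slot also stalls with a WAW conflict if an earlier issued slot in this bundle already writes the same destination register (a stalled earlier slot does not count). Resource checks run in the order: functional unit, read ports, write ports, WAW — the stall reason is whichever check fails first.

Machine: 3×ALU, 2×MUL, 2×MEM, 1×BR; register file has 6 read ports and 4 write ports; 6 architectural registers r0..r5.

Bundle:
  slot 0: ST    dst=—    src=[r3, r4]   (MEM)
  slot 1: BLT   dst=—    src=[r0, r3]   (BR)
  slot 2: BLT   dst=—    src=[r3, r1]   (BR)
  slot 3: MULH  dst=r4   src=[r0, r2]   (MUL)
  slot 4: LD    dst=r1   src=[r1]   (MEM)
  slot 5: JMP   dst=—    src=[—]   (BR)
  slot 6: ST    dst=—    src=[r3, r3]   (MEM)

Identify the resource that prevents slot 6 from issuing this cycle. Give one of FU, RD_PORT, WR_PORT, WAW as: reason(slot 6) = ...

slot 0 (MEM): ISSUE — free A3,Mu2,Ld1,B1 rp4 wp4
slot 1 (BR): ISSUE — free A3,Mu2,Ld1,B0 rp2 wp4
slot 2 (BR): stall FU — free A3,Mu2,Ld1,B0 rp2 wp4
slot 3 (MUL): ISSUE — free A3,Mu1,Ld1,B0 rp0 wp3
slot 4 (MEM): stall RD_PORT — free A3,Mu1,Ld1,B0 rp0 wp3
slot 5 (BR): stall FU — free A3,Mu1,Ld1,B0 rp0 wp3
slot 6 (MEM): stall RD_PORT — free A3,Mu1,Ld1,B0 rp0 wp3

reason(slot 6) = RD_PORT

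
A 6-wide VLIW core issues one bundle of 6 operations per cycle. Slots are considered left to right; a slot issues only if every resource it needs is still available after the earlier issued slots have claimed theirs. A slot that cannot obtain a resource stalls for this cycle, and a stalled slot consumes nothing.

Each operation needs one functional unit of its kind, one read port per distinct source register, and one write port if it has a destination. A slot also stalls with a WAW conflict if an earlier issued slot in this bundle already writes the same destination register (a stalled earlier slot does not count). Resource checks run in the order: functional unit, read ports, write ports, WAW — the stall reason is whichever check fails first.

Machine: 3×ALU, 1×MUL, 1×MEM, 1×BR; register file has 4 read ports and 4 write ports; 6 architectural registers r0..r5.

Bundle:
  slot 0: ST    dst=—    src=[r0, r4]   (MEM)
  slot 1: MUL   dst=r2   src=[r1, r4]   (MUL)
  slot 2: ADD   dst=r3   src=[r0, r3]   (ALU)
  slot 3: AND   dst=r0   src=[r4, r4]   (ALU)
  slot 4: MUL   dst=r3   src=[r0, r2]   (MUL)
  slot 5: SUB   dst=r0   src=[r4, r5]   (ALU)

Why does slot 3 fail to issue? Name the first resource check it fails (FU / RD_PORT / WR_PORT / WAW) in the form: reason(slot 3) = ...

[0] MEM needs rd=2 wr=0: ok; after: ALU=3 MUL=1 MEM=0 BR=1, R=2, W=4
[1] MUL needs rd=2 wr=1: ok; after: ALU=3 MUL=0 MEM=0 BR=1, R=0, W=3
[2] ALU needs rd=2 wr=1: RD_PORT; after: ALU=3 MUL=0 MEM=0 BR=1, R=0, W=3
[3] ALU needs rd=1 wr=1: RD_PORT; after: ALU=3 MUL=0 MEM=0 BR=1, R=0, W=3
[4] MUL needs rd=2 wr=1: FU; after: ALU=3 MUL=0 MEM=0 BR=1, R=0, W=3
[5] ALU needs rd=2 wr=1: RD_PORT; after: ALU=3 MUL=0 MEM=0 BR=1, R=0, W=3

reason(slot 3) = RD_PORT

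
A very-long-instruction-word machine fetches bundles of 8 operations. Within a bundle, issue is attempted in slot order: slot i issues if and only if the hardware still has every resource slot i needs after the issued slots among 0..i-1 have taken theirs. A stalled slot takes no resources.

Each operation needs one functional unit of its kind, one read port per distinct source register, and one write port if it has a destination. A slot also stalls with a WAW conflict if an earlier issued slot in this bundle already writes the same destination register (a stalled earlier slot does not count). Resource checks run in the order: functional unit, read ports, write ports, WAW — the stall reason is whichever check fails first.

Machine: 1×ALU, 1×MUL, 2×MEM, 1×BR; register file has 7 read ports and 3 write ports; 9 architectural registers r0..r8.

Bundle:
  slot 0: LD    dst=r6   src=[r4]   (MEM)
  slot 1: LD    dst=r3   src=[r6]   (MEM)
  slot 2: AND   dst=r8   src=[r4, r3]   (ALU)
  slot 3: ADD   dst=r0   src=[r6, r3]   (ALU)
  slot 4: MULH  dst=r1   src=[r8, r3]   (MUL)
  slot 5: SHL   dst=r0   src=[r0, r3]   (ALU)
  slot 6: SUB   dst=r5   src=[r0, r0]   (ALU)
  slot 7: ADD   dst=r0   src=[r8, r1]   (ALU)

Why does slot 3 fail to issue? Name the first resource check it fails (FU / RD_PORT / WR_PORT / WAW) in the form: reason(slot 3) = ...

reason(slot 3) = FU

  0. MEM→r6 ⇒ go  {1A/1Mu/1Ld/1B | 6r 2w}
  1. MEM→r3 ⇒ go  {1A/1Mu/0Ld/1B | 5r 1w}
  2. ALU→r8 ⇒ go  {0A/1Mu/0Ld/1B | 3r 0w}
  3. ALU→r0 ⇒ no(FU)  {0A/1Mu/0Ld/1B | 3r 0w}
  4. MUL→r1 ⇒ no(WR_PORT)  {0A/1Mu/0Ld/1B | 3r 0w}
  5. ALU→r0 ⇒ no(FU)  {0A/1Mu/0Ld/1B | 3r 0w}
  6. ALU→r5 ⇒ no(FU)  {0A/1Mu/0Ld/1B | 3r 0w}
  7. ALU→r0 ⇒ no(FU)  {0A/1Mu/0Ld/1B | 3r 0w}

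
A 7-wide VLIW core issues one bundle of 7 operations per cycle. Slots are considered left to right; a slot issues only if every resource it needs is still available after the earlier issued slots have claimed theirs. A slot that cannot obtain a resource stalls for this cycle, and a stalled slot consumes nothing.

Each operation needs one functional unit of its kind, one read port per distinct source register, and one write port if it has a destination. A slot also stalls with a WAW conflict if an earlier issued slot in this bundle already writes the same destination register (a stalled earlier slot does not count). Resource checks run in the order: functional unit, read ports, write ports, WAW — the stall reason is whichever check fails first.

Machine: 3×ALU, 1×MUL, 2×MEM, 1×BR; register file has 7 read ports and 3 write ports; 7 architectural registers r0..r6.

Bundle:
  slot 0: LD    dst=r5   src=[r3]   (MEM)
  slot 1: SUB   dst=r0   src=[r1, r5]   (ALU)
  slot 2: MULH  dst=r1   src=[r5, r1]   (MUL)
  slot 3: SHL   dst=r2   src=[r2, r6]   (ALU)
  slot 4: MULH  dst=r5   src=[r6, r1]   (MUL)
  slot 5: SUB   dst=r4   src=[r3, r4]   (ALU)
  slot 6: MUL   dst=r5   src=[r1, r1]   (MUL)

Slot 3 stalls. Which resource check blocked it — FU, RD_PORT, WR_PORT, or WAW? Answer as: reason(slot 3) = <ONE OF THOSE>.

slot 0 (MEM): ISSUE — free A3,Mu1,Ld1,B1 rp6 wp2
slot 1 (ALU): ISSUE — free A2,Mu1,Ld1,B1 rp4 wp1
slot 2 (MUL): ISSUE — free A2,Mu0,Ld1,B1 rp2 wp0
slot 3 (ALU): stall WR_PORT — free A2,Mu0,Ld1,B1 rp2 wp0
slot 4 (MUL): stall FU — free A2,Mu0,Ld1,B1 rp2 wp0
slot 5 (ALU): stall WR_PORT — free A2,Mu0,Ld1,B1 rp2 wp0
slot 6 (MUL): stall FU — free A2,Mu0,Ld1,B1 rp2 wp0

reason(slot 3) = WR_PORT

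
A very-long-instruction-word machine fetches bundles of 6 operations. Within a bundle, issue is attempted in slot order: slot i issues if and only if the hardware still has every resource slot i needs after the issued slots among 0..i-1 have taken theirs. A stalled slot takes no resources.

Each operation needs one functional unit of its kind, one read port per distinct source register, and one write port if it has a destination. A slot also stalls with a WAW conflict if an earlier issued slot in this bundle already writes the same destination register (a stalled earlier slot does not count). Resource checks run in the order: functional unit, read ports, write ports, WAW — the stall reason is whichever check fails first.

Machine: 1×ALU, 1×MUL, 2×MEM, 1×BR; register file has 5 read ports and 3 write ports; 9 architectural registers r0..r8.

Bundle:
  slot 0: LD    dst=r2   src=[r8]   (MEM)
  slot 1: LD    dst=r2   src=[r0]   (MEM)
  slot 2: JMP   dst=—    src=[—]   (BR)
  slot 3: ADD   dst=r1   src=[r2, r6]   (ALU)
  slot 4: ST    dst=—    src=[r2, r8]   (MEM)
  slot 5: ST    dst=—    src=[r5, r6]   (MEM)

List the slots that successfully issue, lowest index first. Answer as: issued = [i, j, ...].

issued = [0, 2, 3, 4]

(0) want 1×MEM +1rd +1wr — yes → AL1|MU1|ME1|BR1|rd4|wr2
(1) want 1×MEM +1rd +1wr — WAW → AL1|MU1|ME1|BR1|rd4|wr2
(2) want 1×BR +0rd +0wr — yes → AL1|MU1|ME1|BR0|rd4|wr2
(3) want 1×ALU +2rd +1wr — yes → AL0|MU1|ME1|BR0|rd2|wr1
(4) want 1×MEM +2rd +0wr — yes → AL0|MU1|ME0|BR0|rd0|wr1
(5) want 1×MEM +2rd +0wr — FU → AL0|MU1|ME0|BR0|rd0|wr1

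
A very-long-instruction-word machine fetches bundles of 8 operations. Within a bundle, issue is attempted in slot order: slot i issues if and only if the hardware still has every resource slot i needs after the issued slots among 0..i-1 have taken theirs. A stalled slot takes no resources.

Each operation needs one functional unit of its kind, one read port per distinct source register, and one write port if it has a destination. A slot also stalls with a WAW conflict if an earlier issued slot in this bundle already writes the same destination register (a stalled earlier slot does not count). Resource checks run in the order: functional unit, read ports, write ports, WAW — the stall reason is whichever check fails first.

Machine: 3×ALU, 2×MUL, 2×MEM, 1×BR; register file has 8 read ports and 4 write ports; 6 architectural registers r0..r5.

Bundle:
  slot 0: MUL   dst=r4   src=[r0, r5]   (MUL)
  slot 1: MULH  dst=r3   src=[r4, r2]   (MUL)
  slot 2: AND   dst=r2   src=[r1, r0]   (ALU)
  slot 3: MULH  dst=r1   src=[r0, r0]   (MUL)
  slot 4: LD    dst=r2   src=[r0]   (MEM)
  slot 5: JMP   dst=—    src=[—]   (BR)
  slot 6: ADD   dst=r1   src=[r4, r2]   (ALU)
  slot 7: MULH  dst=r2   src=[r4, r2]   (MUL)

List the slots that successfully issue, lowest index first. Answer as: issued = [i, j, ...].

(0) want 1×MUL +2rd +1wr — yes → AL3|MU1|ME2|BR1|rd6|wr3
(1) want 1×MUL +2rd +1wr — yes → AL3|MU0|ME2|BR1|rd4|wr2
(2) want 1×ALU +2rd +1wr — yes → AL2|MU0|ME2|BR1|rd2|wr1
(3) want 1×MUL +1rd +1wr — FU → AL2|MU0|ME2|BR1|rd2|wr1
(4) want 1×MEM +1rd +1wr — WAW → AL2|MU0|ME2|BR1|rd2|wr1
(5) want 1×BR +0rd +0wr — yes → AL2|MU0|ME2|BR0|rd2|wr1
(6) want 1×ALU +2rd +1wr — yes → AL1|MU0|ME2|BR0|rd0|wr0
(7) want 1×MUL +2rd +1wr — FU → AL1|MU0|ME2|BR0|rd0|wr0

issued = [0, 1, 2, 5, 6]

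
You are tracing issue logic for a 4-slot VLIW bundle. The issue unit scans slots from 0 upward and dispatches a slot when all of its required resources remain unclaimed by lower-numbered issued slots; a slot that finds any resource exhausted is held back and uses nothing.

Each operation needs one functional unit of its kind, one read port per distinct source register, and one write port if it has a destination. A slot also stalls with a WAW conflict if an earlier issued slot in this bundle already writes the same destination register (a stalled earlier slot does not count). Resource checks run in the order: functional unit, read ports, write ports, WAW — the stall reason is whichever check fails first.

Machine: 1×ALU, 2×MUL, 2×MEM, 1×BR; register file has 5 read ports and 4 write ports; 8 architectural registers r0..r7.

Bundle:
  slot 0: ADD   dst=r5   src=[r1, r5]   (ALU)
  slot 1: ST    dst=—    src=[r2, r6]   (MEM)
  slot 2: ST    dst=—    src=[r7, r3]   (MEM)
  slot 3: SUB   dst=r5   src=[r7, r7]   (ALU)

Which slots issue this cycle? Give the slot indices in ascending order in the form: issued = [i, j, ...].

(0) want 1×ALU +2rd +1wr — yes → AL0|MU2|ME2|BR1|rd3|wr3
(1) want 1×MEM +2rd +0wr — yes → AL0|MU2|ME1|BR1|rd1|wr3
(2) want 1×MEM +2rd +0wr — RD_PORT → AL0|MU2|ME1|BR1|rd1|wr3
(3) want 1×ALU +1rd +1wr — FU → AL0|MU2|ME1|BR1|rd1|wr3

issued = [0, 1]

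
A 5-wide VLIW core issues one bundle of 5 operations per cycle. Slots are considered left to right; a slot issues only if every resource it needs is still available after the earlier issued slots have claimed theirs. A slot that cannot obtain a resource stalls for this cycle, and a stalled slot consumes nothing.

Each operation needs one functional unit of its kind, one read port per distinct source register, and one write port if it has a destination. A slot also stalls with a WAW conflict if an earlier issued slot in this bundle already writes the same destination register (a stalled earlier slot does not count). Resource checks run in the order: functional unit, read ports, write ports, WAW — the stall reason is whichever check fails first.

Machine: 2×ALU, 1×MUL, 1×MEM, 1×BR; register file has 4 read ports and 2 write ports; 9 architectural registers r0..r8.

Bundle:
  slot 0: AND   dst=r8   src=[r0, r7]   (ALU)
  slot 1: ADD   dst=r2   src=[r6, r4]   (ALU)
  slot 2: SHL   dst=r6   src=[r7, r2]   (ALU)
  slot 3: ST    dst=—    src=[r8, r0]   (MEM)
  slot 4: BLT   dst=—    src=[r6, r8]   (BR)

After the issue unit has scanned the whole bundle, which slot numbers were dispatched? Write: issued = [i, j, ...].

issued = [0, 1]

#0 ALU src=r0,r7 dispatched  <A:1 Mu:1 Ld:1 B:1 rd:2 wr:1>
#1 ALU src=r6,r4 dispatched  <A:0 Mu:1 Ld:1 B:1 rd:0 wr:0>
#2 ALU src=r7,r2 held:FU  <A:0 Mu:1 Ld:1 B:1 rd:0 wr:0>
#3 MEM src=r8,r0 held:RD_PORT  <A:0 Mu:1 Ld:1 B:1 rd:0 wr:0>
#4 BR src=r6,r8 held:RD_PORT  <A:0 Mu:1 Ld:1 B:1 rd:0 wr:0>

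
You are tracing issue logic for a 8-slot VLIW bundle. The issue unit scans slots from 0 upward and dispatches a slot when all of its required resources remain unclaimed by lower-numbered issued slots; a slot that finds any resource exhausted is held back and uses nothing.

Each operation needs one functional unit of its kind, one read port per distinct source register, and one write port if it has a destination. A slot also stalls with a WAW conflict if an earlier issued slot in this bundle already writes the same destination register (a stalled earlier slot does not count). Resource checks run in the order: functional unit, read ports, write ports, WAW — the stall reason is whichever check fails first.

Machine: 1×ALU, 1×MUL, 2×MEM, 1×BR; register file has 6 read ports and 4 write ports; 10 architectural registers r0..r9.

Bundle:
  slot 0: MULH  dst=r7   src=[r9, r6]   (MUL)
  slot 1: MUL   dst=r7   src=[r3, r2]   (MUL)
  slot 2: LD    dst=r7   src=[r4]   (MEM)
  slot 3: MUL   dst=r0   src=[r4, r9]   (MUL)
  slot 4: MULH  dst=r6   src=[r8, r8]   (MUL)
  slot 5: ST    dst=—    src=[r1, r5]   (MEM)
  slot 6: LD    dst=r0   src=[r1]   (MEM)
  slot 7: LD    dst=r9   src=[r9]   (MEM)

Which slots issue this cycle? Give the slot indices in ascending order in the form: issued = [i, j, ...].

  0. MUL→r7 ⇒ go  {1A/0Mu/2Ld/1B | 4r 3w}
  1. MUL→r7 ⇒ no(FU)  {1A/0Mu/2Ld/1B | 4r 3w}
  2. MEM→r7 ⇒ no(WAW)  {1A/0Mu/2Ld/1B | 4r 3w}
  3. MUL→r0 ⇒ no(FU)  {1A/0Mu/2Ld/1B | 4r 3w}
  4. MUL→r6 ⇒ no(FU)  {1A/0Mu/2Ld/1B | 4r 3w}
  5. MEM ⇒ go  {1A/0Mu/1Ld/1B | 2r 3w}
  6. MEM→r0 ⇒ go  {1A/0Mu/0Ld/1B | 1r 2w}
  7. MEM→r9 ⇒ no(FU)  {1A/0Mu/0Ld/1B | 1r 2w}

issued = [0, 5, 6]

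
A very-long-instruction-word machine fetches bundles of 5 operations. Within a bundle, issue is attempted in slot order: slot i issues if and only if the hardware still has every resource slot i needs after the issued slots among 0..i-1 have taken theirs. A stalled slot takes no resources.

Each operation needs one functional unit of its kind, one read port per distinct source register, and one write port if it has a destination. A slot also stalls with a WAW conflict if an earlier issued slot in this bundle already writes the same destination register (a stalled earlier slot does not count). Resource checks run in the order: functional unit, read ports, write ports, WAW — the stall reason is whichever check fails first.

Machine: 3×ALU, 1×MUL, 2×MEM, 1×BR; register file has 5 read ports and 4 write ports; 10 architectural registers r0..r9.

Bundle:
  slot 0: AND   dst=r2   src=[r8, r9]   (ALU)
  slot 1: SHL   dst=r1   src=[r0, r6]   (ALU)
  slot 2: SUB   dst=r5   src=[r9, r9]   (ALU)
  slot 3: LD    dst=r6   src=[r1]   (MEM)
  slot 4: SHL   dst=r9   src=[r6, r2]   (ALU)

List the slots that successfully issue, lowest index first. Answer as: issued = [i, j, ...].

(0) want 1×ALU +2rd +1wr — yes → AL2|MU1|ME2|BR1|rd3|wr3
(1) want 1×ALU +2rd +1wr — yes → AL1|MU1|ME2|BR1|rd1|wr2
(2) want 1×ALU +1rd +1wr — yes → AL0|MU1|ME2|BR1|rd0|wr1
(3) want 1×MEM +1rd +1wr — RD_PORT → AL0|MU1|ME2|BR1|rd0|wr1
(4) want 1×ALU +2rd +1wr — FU → AL0|MU1|ME2|BR1|rd0|wr1

issued = [0, 1, 2]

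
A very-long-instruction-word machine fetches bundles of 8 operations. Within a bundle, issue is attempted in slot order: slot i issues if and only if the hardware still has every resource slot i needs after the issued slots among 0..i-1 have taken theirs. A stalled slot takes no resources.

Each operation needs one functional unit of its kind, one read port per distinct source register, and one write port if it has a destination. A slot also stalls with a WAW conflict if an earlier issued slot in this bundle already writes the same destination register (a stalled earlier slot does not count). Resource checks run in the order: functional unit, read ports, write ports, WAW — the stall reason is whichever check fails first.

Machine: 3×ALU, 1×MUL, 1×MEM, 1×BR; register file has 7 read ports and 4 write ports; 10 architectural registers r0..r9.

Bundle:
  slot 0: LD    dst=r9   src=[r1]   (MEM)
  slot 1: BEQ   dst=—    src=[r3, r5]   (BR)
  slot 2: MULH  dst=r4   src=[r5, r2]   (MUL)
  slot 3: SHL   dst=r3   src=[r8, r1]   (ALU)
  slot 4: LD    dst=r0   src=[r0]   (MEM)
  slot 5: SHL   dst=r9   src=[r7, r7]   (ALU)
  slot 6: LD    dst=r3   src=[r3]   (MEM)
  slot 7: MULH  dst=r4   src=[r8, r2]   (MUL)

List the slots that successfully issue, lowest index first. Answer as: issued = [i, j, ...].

issued = [0, 1, 2, 3]

[0] MEM needs rd=1 wr=1: ok; after: ALU=3 MUL=1 MEM=0 BR=1, R=6, W=3
[1] BR needs rd=2 wr=0: ok; after: ALU=3 MUL=1 MEM=0 BR=0, R=4, W=3
[2] MUL needs rd=2 wr=1: ok; after: ALU=3 MUL=0 MEM=0 BR=0, R=2, W=2
[3] ALU needs rd=2 wr=1: ok; after: ALU=2 MUL=0 MEM=0 BR=0, R=0, W=1
[4] MEM needs rd=1 wr=1: FU; after: ALU=2 MUL=0 MEM=0 BR=0, R=0, W=1
[5] ALU needs rd=1 wr=1: RD_PORT; after: ALU=2 MUL=0 MEM=0 BR=0, R=0, W=1
[6] MEM needs rd=1 wr=1: FU; after: ALU=2 MUL=0 MEM=0 BR=0, R=0, W=1
[7] MUL needs rd=2 wr=1: FU; after: ALU=2 MUL=0 MEM=0 BR=0, R=0, W=1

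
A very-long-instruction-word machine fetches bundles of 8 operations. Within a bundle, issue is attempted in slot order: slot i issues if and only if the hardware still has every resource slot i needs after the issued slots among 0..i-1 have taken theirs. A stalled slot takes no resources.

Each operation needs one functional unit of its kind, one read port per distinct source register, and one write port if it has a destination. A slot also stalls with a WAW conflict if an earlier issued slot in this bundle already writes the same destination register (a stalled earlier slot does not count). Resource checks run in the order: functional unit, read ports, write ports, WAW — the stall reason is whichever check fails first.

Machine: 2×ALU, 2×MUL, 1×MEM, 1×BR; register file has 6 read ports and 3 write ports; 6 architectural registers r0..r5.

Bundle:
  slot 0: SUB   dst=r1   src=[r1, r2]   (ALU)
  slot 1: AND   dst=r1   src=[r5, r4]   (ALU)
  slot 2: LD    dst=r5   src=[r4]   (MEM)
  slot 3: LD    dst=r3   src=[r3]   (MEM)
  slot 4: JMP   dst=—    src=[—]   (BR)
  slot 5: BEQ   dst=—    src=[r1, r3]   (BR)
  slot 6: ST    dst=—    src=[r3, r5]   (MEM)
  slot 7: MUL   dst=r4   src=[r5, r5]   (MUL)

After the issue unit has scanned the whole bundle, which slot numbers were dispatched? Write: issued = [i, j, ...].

#0 ALU src=r1,r2 dispatched  <A:1 Mu:2 Ld:1 B:1 rd:4 wr:2>
#1 ALU src=r5,r4 held:WAW  <A:1 Mu:2 Ld:1 B:1 rd:4 wr:2>
#2 MEM src=r4 dispatched  <A:1 Mu:2 Ld:0 B:1 rd:3 wr:1>
#3 MEM src=r3 held:FU  <A:1 Mu:2 Ld:0 B:1 rd:3 wr:1>
#4 BR src=- dispatched  <A:1 Mu:2 Ld:0 B:0 rd:3 wr:1>
#5 BR src=r1,r3 held:FU  <A:1 Mu:2 Ld:0 B:0 rd:3 wr:1>
#6 MEM src=r3,r5 held:FU  <A:1 Mu:2 Ld:0 B:0 rd:3 wr:1>
#7 MUL src=r5,r5 dispatched  <A:1 Mu:1 Ld:0 B:0 rd:2 wr:0>

issued = [0, 2, 4, 7]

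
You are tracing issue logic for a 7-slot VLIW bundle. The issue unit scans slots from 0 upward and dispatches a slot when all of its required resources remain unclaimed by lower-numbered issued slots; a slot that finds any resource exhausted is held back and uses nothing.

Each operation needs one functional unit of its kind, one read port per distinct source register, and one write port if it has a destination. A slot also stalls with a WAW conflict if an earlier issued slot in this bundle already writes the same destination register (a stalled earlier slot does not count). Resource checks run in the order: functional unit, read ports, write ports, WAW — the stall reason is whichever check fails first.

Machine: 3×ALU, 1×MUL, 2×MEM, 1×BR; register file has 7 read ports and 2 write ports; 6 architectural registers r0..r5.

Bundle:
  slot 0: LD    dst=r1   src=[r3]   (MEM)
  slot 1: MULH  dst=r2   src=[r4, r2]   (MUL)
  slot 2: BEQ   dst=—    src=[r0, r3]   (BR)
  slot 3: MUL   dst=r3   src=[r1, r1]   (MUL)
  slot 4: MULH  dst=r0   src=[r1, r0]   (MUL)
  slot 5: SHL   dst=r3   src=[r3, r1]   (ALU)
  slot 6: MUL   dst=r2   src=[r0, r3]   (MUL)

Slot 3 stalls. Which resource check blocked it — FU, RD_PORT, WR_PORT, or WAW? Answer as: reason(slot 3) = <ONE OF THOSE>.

slot 0 (MEM): ISSUE — free A3,Mu1,Ld1,B1 rp6 wp1
slot 1 (MUL): ISSUE — free A3,Mu0,Ld1,B1 rp4 wp0
slot 2 (BR): ISSUE — free A3,Mu0,Ld1,B0 rp2 wp0
slot 3 (MUL): stall FU — free A3,Mu0,Ld1,B0 rp2 wp0
slot 4 (MUL): stall FU — free A3,Mu0,Ld1,B0 rp2 wp0
slot 5 (ALU): stall WR_PORT — free A3,Mu0,Ld1,B0 rp2 wp0
slot 6 (MUL): stall FU — free A3,Mu0,Ld1,B0 rp2 wp0

reason(slot 3) = FU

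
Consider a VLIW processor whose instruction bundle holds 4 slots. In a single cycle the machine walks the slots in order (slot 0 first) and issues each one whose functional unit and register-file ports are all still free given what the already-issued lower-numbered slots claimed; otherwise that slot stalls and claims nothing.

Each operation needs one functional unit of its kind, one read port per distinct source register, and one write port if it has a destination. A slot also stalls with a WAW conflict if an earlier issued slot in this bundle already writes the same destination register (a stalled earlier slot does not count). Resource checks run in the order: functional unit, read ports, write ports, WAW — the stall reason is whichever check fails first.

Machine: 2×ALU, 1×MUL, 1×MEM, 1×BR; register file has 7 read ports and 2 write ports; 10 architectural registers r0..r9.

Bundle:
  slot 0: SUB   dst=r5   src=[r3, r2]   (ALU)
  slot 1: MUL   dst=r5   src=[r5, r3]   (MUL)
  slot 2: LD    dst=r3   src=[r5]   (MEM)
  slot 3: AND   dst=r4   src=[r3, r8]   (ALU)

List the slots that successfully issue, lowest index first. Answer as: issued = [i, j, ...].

issued = [0, 2]

#0 ALU src=r3,r2 dispatched  <A:1 Mu:1 Ld:1 B:1 rd:5 wr:1>
#1 MUL src=r5,r3 held:WAW  <A:1 Mu:1 Ld:1 B:1 rd:5 wr:1>
#2 MEM src=r5 dispatched  <A:1 Mu:1 Ld:0 B:1 rd:4 wr:0>
#3 ALU src=r3,r8 held:WR_PORT  <A:1 Mu:1 Ld:0 B:1 rd:4 wr:0>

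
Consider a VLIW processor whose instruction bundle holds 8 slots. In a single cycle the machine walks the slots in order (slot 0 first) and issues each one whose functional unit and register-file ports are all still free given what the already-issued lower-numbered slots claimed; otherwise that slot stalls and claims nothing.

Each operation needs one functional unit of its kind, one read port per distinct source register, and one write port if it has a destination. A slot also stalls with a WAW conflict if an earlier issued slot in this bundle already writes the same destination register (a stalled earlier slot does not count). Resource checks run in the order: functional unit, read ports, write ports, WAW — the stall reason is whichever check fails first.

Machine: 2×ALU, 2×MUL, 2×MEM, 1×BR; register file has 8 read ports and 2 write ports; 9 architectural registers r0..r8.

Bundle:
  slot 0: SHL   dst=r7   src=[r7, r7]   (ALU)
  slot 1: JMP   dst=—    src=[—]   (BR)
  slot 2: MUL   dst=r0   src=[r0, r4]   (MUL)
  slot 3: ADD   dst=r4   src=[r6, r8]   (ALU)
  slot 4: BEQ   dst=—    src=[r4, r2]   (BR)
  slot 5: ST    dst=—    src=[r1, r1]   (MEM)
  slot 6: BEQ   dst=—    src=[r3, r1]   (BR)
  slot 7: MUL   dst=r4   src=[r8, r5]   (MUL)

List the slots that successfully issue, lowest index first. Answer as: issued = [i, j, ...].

  0. ALU→r7 ⇒ go  {1A/2Mu/2Ld/1B | 7r 1w}
  1. BR ⇒ go  {1A/2Mu/2Ld/0B | 7r 1w}
  2. MUL→r0 ⇒ go  {1A/1Mu/2Ld/0B | 5r 0w}
  3. ALU→r4 ⇒ no(WR_PORT)  {1A/1Mu/2Ld/0B | 5r 0w}
  4. BR ⇒ no(FU)  {1A/1Mu/2Ld/0B | 5r 0w}
  5. MEM ⇒ go  {1A/1Mu/1Ld/0B | 4r 0w}
  6. BR ⇒ no(FU)  {1A/1Mu/1Ld/0B | 4r 0w}
  7. MUL→r4 ⇒ no(WR_PORT)  {1A/1Mu/1Ld/0B | 4r 0w}

issued = [0, 1, 2, 5]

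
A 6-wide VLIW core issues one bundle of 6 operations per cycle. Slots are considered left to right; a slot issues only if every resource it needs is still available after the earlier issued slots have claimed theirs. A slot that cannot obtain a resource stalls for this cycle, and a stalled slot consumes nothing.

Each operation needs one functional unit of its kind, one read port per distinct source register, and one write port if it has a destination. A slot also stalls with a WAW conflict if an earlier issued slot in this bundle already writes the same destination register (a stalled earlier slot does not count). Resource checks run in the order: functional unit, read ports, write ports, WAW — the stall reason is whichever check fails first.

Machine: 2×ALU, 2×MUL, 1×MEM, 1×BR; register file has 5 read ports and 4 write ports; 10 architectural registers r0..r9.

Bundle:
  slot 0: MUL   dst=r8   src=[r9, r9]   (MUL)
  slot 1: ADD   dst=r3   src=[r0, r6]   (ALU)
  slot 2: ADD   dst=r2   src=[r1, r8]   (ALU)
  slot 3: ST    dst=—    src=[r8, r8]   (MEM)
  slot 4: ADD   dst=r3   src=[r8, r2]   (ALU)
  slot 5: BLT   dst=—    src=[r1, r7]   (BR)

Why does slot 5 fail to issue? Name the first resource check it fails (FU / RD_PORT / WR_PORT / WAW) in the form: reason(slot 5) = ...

reason(slot 5) = RD_PORT

  0. MUL→r8 ⇒ go  {2A/1Mu/1Ld/1B | 4r 3w}
  1. ALU→r3 ⇒ go  {1A/1Mu/1Ld/1B | 2r 2w}
  2. ALU→r2 ⇒ go  {0A/1Mu/1Ld/1B | 0r 1w}
  3. MEM ⇒ no(RD_PORT)  {0A/1Mu/1Ld/1B | 0r 1w}
  4. ALU→r3 ⇒ no(FU)  {0A/1Mu/1Ld/1B | 0r 1w}
  5. BR ⇒ no(RD_PORT)  {0A/1Mu/1Ld/1B | 0r 1w}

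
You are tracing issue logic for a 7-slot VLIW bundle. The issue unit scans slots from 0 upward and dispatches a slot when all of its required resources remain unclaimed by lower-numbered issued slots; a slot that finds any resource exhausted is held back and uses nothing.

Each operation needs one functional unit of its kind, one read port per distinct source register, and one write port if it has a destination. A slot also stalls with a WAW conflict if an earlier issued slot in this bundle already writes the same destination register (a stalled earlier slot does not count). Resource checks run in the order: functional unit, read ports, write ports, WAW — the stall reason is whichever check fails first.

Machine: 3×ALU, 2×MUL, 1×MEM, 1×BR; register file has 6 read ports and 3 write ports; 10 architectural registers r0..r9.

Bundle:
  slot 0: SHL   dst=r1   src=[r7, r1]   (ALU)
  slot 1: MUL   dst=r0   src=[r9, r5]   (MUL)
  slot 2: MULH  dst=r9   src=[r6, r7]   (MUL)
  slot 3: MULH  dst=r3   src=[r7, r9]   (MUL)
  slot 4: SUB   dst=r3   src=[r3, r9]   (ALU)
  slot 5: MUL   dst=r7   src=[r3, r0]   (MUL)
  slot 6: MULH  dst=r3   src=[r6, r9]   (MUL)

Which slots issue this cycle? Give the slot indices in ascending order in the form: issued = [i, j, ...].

[0] ALU needs rd=2 wr=1: ok; after: ALU=2 MUL=2 MEM=1 BR=1, R=4, W=2
[1] MUL needs rd=2 wr=1: ok; after: ALU=2 MUL=1 MEM=1 BR=1, R=2, W=1
[2] MUL needs rd=2 wr=1: ok; after: ALU=2 MUL=0 MEM=1 BR=1, R=0, W=0
[3] MUL needs rd=2 wr=1: FU; after: ALU=2 MUL=0 MEM=1 BR=1, R=0, W=0
[4] ALU needs rd=2 wr=1: RD_PORT; after: ALU=2 MUL=0 MEM=1 BR=1, R=0, W=0
[5] MUL needs rd=2 wr=1: FU; after: ALU=2 MUL=0 MEM=1 BR=1, R=0, W=0
[6] MUL needs rd=2 wr=1: FU; after: ALU=2 MUL=0 MEM=1 BR=1, R=0, W=0

issued = [0, 1, 2]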